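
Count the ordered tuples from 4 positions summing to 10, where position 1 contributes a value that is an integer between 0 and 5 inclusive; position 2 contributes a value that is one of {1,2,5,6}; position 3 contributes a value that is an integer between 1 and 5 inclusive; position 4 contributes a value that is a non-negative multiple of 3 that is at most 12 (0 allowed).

32

The generating function for the choices is (1 + z + z^2 + z^3 + z^4 + z^5)·(z + z^2 + z^5 + z^6)·(z + z^2 + z^3 + z^4 + z^5)·(1 + z^3 + z^6 + z^9 + z^12); the count is [z^10].
(1 + z + z^2 + z^3 + z^4 + z^5) has coefficients 1,1,1,1,1,1 for degrees 0…5.
(z + z^2 + z^5 + z^6) has coefficients 0,1,1,0,0,1,1,0,0,0,0 for degrees 0…10.
Multiplying by (z + z^2 + z^3 + z^4 + z^5) gives running coefficients 0,0,1,2,2,2,3,3,2,2,2 for degrees 0…10.
Finally multiplying by (1 + z^3 + z^6 + z^9 + z^12), the product of all factors after the first has coefficients 0,0,1,2,2,3,5,5,5,7,7 for degrees 0…10.
[z^10] = 1·7 + 1·7 + 1·5 + 1·5 + 1·5 + 1·3 = 32.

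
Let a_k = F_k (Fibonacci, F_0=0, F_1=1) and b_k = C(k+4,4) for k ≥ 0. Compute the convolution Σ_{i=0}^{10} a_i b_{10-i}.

The convolution is the t^10 coefficient of A(t)B(t).
Σ = 0·1001 + 1·715 + 1·495 + 2·330 + 3·210 + 5·126 + 8·70 + 13·35 + 21·15 + 34·5 + 55·1 = 4685.

4685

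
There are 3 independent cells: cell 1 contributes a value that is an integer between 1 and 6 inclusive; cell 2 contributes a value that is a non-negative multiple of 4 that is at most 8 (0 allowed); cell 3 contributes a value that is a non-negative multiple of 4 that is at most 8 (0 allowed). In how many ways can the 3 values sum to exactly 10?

The generating function for the choices is (x + x^2 + x^3 + x^4 + x^5 + x^6)·(1 + x^4 + x^8)·(1 + x^4 + x^8); the count is [x^10].
(x + x^2 + x^3 + x^4 + x^5 + x^6) has coefficients 0,1,1,1,1,1,1 for degrees 0…6.
(1 + x^4 + x^8) has coefficients 1,0,0,0,1,0,0,0,1,0,0 for degrees 0…10.
Finally multiplying by (1 + x^4 + x^8), the product of all factors after the first has coefficients 1,0,0,0,2,0,0,0,3,0,0 for degrees 0…10.
[x^10] = 1·0 + 1·3 + 1·0 + 1·0 + 1·0 + 1·2 = 5.

5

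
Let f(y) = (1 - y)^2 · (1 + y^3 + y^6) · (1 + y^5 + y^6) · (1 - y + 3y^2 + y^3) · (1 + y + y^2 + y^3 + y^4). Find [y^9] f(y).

-3

(1 - y)^2 has coefficients 1,-2,1 for degrees 0…2.
(1 + y^3 + y^6) has coefficients 1,0,0,1,0,0,1,0,0,0 for degrees 0…9.
Multiplying by (1 + y^5 + y^6) gives running coefficients 1,0,0,1,0,1,2,0,1,1 for degrees 0…9.
Multiplying by (1 - y + 3y^2 + y^3) gives running coefficients 1,-1,3,2,-1,4,2,1,8,2 for degrees 0…9.
Finally multiplying by (1 + y + y^2 + y^3 + y^4), the product of all factors after the first has coefficients 1,0,3,5,4,7,10,8,14,17 for degrees 0…9.
[y^9] = 1·17 − 2·14 + 1·8 = -3.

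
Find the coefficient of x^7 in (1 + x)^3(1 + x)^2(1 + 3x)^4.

1404

(1 + x)^3 has coefficients 1,3,3,1 for degrees 0…3.
(1 + x)^2 has coefficients 1,2,1,0,0,0,0,0 for degrees 0…7.
Finally multiplying by (1 + 3x)^4, the product of all factors after the first has coefficients 1,14,79,228,351,270,81,0 for degrees 0…7.
[x^7] = 1·0 + 3·81 + 3·270 + 1·351 = 1404.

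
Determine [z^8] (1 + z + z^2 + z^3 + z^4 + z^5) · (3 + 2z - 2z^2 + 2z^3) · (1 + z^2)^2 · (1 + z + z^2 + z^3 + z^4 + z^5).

(1 + z + z^2 + z^3 + z^4 + z^5) has coefficients 1,1,1,1,1,1 for degrees 0…5.
(3 + 2z - 2z^2 + 2z^3) has coefficients 3,2,-2,2,0,0,0,0,0 for degrees 0…8.
Multiplying by (1 + z^2)^2 gives running coefficients 3,2,4,6,-1,6,-2,2,0 for degrees 0…8.
Finally multiplying by (1 + z + z^2 + z^3 + z^4 + z^5), the product of all factors after the first has coefficients 3,5,9,15,14,20,15,15,11 for degrees 0…8.
[z^8] = 1·11 + 1·15 + 1·15 + 1·20 + 1·14 + 1·15 = 90.

90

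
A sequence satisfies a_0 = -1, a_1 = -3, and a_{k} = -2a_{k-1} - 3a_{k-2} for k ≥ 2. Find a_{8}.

The ordinary generating function has denominator 1 + 2y + 3y^2.
Iterating the recurrence: a_0,…,a_{8} = -1, -3, 9, -9, -9, 45, -63, -9, 207.

207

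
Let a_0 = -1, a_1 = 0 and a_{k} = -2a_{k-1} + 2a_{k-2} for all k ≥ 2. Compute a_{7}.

The ordinary generating function has denominator 1 + 2x - 2x^2.
Iterating the recurrence: a_0,…,a_{7} = -1, 0, -2, 4, -12, 32, -88, 240.

240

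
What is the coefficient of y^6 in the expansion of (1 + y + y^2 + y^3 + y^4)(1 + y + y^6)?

(1 + y + y^2 + y^3 + y^4) has coefficients 1,1,1,1,1 for degrees 0…4.
(1 + y + y^6) has coefficients 1,1,0,0,0,0,1 for degrees 0…6.
[y^6] = 1·1 + 1·0 + 1·0 + 1·0 + 1·0 = 1.

1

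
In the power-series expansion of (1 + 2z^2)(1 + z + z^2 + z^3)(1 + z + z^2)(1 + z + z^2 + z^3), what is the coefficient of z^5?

(1 + 2z^2) has coefficients 1,0,2 for degrees 0…2.
(1 + z + z^2 + z^3) has coefficients 1,1,1,1,0,0 for degrees 0…5.
Multiplying by (1 + z + z^2) gives running coefficients 1,2,3,3,2,1 for degrees 0…5.
Finally multiplying by (1 + z + z^2 + z^3), the product of all factors after the first has coefficients 1,3,6,9,10,9 for degrees 0…5.
[z^5] = 1·9 + 2·9 = 27.

27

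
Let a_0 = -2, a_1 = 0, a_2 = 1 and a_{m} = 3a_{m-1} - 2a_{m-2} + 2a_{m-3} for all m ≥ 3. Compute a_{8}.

-161

The ordinary generating function has denominator 1 - 3x + 2x^2 - 2x^3.
Iterating the recurrence: a_0,…,a_{8} = -2, 0, 1, -1, -5, -11, -25, -63, -161.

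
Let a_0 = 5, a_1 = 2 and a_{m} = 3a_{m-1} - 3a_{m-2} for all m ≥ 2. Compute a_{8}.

The ordinary generating function has denominator 1 - 3x + 3x^2.
Iterating the recurrence: a_0,…,a_{8} = 5, 2, -9, -33, -72, -117, -135, -54, 243.

243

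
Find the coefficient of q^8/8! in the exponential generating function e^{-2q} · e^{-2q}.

65536

The EGF product rule gives c_8 = Σ_{k_1+k_2=8} C(8; k_1,k_2) · ∏ g_i(k_i), where e^{-2q} gives (-2)^k; e^{-2q} gives (-2)^k.
g_1(k) for k = 0…8: 1, -2, 4, -8, 16, -32, 64, -128, 256.
g_2(k) for k = 0…8: 1, -2, 4, -8, 16, -32, 64, -128, 256.
c_8 = Σ_k C(8,k)·g_1(k)·g_2(8−k) = 1·1·256 + 8·(-2)·(-128) + 28·4·64 + 56·(-8)·(-32) + 70·16·16 + 56·(-32)·(-8) + 28·64·4 + 8·(-128)·(-2) + 1·256·1 = 256 + 2048 + 7168 + 14336 + 17920 + 14336 + 7168 + 2048 + 256 = 65536.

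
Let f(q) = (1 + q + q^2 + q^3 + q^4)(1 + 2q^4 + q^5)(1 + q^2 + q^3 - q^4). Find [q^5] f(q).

4

(1 + q + q^2 + q^3 + q^4) has coefficients 1,1,1,1,1 for degrees 0…4.
(1 + 2q^4 + q^5) has coefficients 1,0,0,0,2,1 for degrees 0…5.
Finally multiplying by (1 + q^2 + q^3 - q^4), the product of all factors after the first has coefficients 1,0,1,1,1,1 for degrees 0…5.
[q^5] = 1·1 + 1·1 + 1·1 + 1·1 + 1·0 = 4.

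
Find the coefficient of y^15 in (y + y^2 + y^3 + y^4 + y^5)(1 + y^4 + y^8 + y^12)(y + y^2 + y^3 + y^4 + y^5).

6

(y + y^2 + y^3 + y^4 + y^5) has coefficients 0,1,1,1,1,1 for degrees 0…5.
(1 + y^4 + y^8 + y^12) has coefficients 1,0,0,0,1,0,0,0,1,0,0,0,1,0,0,0 for degrees 0…15.
Finally multiplying by (y + y^2 + y^3 + y^4 + y^5), the product of all factors after the first has coefficients 0,1,1,1,1,2,1,1,1,2,1,1,1,2,1,1 for degrees 0…15.
[y^15] = 1·1 + 1·2 + 1·1 + 1·1 + 1·1 = 6.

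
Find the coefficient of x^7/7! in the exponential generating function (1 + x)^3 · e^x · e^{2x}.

The EGF product rule gives c_7 = Σ_{k_1+k_2+k_3=7} C(7; k_1,k_2,k_3) · ∏ g_i(k_i), where (1+x)^3 gives the falling factorial (3)_k; e^x gives (1)^k; e^{2x} gives (2)^k.
g_1(k) for k = 0…7: 1, 3, 6, 6, 0, 0, 0, 0.
g_2(k) for k = 0…7: 1, 1, 1, 1, 1, 1, 1, 1.
g_3(k) for k = 0…7: 1, 2, 4, 8, 16, 32, 64, 128.
First combine the last two factors: h(k) = Σ_j C(k,j)·g_2(j)·g_3(k−j) for k = 0…7: 1, 3, 9, 27, 81, 243, 729, 2187.
c_7 = Σ_k C(7,k)·g_1(k)·h(7−k) = 1·1·2187 + 7·3·729 + 21·6·243 + 35·6·81 = 2187 + 15309 + 30618 + 17010 = 65124.

65124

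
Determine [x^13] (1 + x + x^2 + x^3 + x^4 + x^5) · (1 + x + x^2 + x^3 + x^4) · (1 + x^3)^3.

14

(1 + x + x^2 + x^3 + x^4 + x^5) has coefficients 1,1,1,1,1,1 for degrees 0…5.
(1 + x + x^2 + x^3 + x^4) has coefficients 1,1,1,1,1,0,0,0,0,0,0,0,0,0 for degrees 0…13.
Finally multiplying by (1 + x^3)^3, the product of all factors after the first has coefficients 1,1,1,4,4,3,6,6,3,4,4,1,1,1 for degrees 0…13.
[x^13] = 1·1 + 1·1 + 1·1 + 1·4 + 1·4 + 1·3 = 14.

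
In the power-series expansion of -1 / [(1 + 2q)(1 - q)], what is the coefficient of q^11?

The denominator gives the recurrence a_n = −a_(n−1) + 2a_(n−2) for n ≥ 2; the numerator fixes a_0 = -1, a_1 = 1.
Iterating: -1, 1, -3, 5, -11, 21, -43, 85, -171, 341, -683, 1365, so a_11 = 1365.

1365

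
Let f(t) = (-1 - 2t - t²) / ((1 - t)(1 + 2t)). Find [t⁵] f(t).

The denominator gives the recurrence a_n = −a_(n−1) + 2a_(n−2) for n ≥ 3; the numerator fixes a_0 = -1, a_1 = -1, a_2 = -2.
Iterating: -1, -1, -2, 0, -4, 4, so a_5 = 4.

4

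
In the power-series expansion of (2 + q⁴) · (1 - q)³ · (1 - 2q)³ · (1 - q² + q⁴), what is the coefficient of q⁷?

-108

(2 + q⁴) has coefficients 2,0,0,0,1 for degrees 0…4.
(1 - q)³ has coefficients 1,-3,3,-1,0,0,0,0 for degrees 0…7.
Multiplying by (1 - 2q)³ gives running coefficients 1,-9,33,-63,66,-36,8,0 for degrees 0…7.
Finally multiplying by (1 - q² + q⁴), the product of all factors after the first has coefficients 1,-9,32,-54,34,18,-25,-27 for degrees 0…7.
[q⁷] = 2·(-27) + 1·(-54) = -108.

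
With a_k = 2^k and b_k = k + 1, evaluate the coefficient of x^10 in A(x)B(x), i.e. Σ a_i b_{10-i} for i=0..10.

Write out a_i and b_{10-i} for i = 0,…,10 and sum the products.
Σ = 1·11 + 2·10 + 4·9 + 8·8 + 16·7 + 32·6 + 64·5 + 128·4 + 256·3 + 512·2 + 1024·1 = 4083.

4083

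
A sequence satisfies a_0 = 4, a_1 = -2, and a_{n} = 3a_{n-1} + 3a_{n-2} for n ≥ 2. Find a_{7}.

The ordinary generating function has denominator 1 - 3y - 3y^2.
Iterating the recurrence: a_0,…,a_{7} = 4, -2, 6, 12, 54, 198, 756, 2862.

2862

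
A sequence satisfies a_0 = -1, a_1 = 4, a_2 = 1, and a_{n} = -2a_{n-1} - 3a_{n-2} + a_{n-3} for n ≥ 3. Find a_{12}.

The ordinary generating function has denominator 1 + 2t + 3t^2 - t^3.
Iterating the recurrence: a_0,…,a_{12} = -1, 4, 1, -15, 31, -16, -76, 231, -250, -269, 1519, -2481, 136.

136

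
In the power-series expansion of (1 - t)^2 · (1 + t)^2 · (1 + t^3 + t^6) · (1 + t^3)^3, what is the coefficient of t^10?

7

(1 - t)^2 has coefficients 1,-2,1 for degrees 0…2.
(1 + t)^2 has coefficients 1,2,1,0,0,0,0,0,0,0,0 for degrees 0…10.
Multiplying by (1 + t^3 + t^6) gives running coefficients 1,2,1,1,2,1,1,2,1,0,0 for degrees 0…10.
Finally multiplying by (1 + t^3)^3, the product of all factors after the first has coefficients 1,2,1,4,8,4,7,14,7,7,14 for degrees 0…10.
[t^10] = 1·14 − 2·7 + 1·7 = 7.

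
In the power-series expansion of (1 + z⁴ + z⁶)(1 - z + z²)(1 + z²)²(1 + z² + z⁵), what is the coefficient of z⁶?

(1 + z⁴ + z⁶) has coefficients 1,0,0,0,1,0,1 for degrees 0…6.
(1 - z + z²) has coefficients 1,-1,1,0,0,0,0 for degrees 0…6.
Multiplying by (1 + z²)² gives running coefficients 1,-1,3,-2,3,-1,1 for degrees 0…6.
Finally multiplying by (1 + z² + z⁵), the product of all factors after the first has coefficients 1,-1,4,-3,6,-2,3 for degrees 0…6.
[z⁶] = 1·3 + 1·4 + 1·1 = 8.

8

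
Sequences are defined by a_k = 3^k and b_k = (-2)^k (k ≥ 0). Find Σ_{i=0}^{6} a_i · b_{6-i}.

463

Write out a_i and b_{6-i} for i = 0,…,6 and sum the products.
Σ = 1·64 + 3·(-32) + 9·16 + 27·(-8) + 81·4 + 243·(-2) + 729·1 = 463.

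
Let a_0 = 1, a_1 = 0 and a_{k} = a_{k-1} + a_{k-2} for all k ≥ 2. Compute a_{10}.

The ordinary generating function has denominator 1 - t - t^2.
Iterating the recurrence: a_0,…,a_{10} = 1, 0, 1, 1, 2, 3, 5, 8, 13, 21, 34.

34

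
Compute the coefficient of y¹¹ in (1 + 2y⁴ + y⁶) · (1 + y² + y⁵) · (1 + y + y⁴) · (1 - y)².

-5

(1 + 2y⁴ + y⁶) has coefficients 1,0,0,0,2,0,1 for degrees 0…6.
(1 + y² + y⁵) has coefficients 1,0,1,0,0,1,0,0,0,0,0,0 for degrees 0…11.
Multiplying by (1 + y + y⁴) gives running coefficients 1,1,1,1,1,1,2,0,0,1,0,0 for degrees 0…11.
Finally multiplying by (1 - y)², the product of all factors after the first has coefficients 1,-1,0,0,0,0,1,-3,2,1,-2,1 for degrees 0…11.
[y¹¹] = 1·1 + 2·(-3) + 1·0 = -5.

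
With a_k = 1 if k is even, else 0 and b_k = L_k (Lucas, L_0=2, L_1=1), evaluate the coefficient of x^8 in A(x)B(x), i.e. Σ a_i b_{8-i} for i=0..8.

77

Write out a_i and b_{8-i} for i = 0,…,8 and sum the products.
Σ = 1·47 + 0·29 + 1·18 + 0·11 + 1·7 + 0·4 + 1·3 + 0·1 + 1·2 = 77.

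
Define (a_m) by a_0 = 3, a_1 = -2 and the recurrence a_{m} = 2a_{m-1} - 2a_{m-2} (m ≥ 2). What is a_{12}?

The ordinary generating function has denominator 1 - 2z + 2z^2.
Iterating the recurrence: a_0,…,a_{12} = 3, -2, -10, -16, -12, 8, 40, 64, 48, -32, -160, -256, -192.

-192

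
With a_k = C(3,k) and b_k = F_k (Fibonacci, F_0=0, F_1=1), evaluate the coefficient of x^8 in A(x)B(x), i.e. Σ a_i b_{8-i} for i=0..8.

89

The convolution is the t^8 coefficient of A(t)B(t).
Σ = 1·21 + 3·13 + 3·8 + 1·5 + 0·3 + 0·2 + 0·1 + 0·1 + 0·0 = 89.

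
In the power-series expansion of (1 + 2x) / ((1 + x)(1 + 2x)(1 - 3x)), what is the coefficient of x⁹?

14762

Partial fractions give a closed form: a_n = (1/4)·(-1)^n + (3/4)·3^n.
At n = 9: a_9 = 14762.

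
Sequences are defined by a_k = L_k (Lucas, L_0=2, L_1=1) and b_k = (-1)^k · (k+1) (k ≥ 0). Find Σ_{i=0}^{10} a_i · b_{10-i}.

76

Write out a_i and b_{10-i} for i = 0,…,10 and sum the products.
Σ = 2·11 + 1·(-10) + 3·9 + 4·(-8) + 7·7 + 11·(-6) + 18·5 + 29·(-4) + 47·3 + 76·(-2) + 123·1 = 76.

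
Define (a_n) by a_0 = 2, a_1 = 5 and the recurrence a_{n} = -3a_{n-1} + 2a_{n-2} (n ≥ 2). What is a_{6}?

-1919

The ordinary generating function has denominator 1 + 3z - 2z^2.
Iterating the recurrence: a_0,…,a_{6} = 2, 5, -11, 43, -151, 539, -1919.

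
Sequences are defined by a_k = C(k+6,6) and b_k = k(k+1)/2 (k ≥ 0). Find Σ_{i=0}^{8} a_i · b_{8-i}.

The convolution is the t^8 coefficient of A(t)B(t).
Σ = 1·36 + 7·28 + 28·21 + 84·15 + 210·10 + 462·6 + 924·3 + 1716·1 + 3003·0 = 11440.

11440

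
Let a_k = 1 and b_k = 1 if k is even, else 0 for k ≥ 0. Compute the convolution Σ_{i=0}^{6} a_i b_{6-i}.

The convolution is the x^6 coefficient of A(x)B(x).
Σ = 1·1 + 1·0 + 1·1 + 1·0 + 1·1 + 1·0 + 1·1 = 4.

4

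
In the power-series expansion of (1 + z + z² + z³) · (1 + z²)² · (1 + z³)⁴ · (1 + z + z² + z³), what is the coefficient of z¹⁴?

(1 + z + z² + z³) has coefficients 1,1,1,1 for degrees 0…3.
(1 + z²)² has coefficients 1,0,2,0,1,0,0,0,0,0,0,0,0,0,0 for degrees 0…14.
Multiplying by (1 + z³)⁴ gives running coefficients 1,0,2,4,1,8,6,4,12,4,6,8,1,4,2 for degrees 0…14.
Finally multiplying by (1 + z + z² + z³), the product of all factors after the first has coefficients 1,1,3,7,7,15,19,19,30,26,26,30,19,19,15 for degrees 0…14.
[z¹⁴] = 1·15 + 1·19 + 1·19 + 1·30 = 83.

83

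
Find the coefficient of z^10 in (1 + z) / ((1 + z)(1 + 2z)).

1024

The denominator gives the recurrence a_n = −3a_(n−1) − 2a_(n−2) for n ≥ 2; the numerator fixes a_0 = 1, a_1 = -2.
Iterating: 1, -2, 4, -8, 16, -32, 64, -128, 256, -512, 1024, so a_10 = 1024.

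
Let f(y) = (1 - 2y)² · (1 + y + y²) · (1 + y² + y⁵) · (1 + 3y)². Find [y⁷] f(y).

16

(1 - 2y)² has coefficients 1,-4,4 for degrees 0…2.
(1 + y + y²) has coefficients 1,1,1,0,0,0,0,0 for degrees 0…7.
Multiplying by (1 + y² + y⁵) gives running coefficients 1,1,2,1,1,1,1,1 for degrees 0…7.
Finally multiplying by (1 + 3y)², the product of all factors after the first has coefficients 1,7,17,22,25,16,16,16 for degrees 0…7.
[y⁷] = 1·16 − 4·16 + 4·16 = 16.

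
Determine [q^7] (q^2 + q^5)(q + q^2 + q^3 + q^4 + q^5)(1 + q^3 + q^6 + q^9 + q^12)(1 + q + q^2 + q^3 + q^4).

(q^2 + q^5) has coefficients 0,0,1,0,0,1 for degrees 0…5.
(q + q^2 + q^3 + q^4 + q^5) has coefficients 0,1,1,1,1,1,0,0 for degrees 0…7.
Multiplying by (1 + q^3 + q^6 + q^9 + q^12) gives running coefficients 0,1,1,1,2,2,1,2 for degrees 0…7.
Finally multiplying by (1 + q + q^2 + q^3 + q^4), the product of all factors after the first has coefficients 0,1,2,3,5,7,7,8 for degrees 0…7.
[q^7] = 1·7 + 1·2 = 9.

9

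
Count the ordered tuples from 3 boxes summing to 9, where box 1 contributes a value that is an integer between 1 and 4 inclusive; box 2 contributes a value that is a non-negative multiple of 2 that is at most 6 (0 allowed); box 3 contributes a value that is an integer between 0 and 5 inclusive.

11

The generating function for the choices is (z + z² + z³ + z⁴)·(1 + z² + z⁴ + z⁶)·(1 + z + z² + z³ + z⁴ + z⁵); the count is [z⁹].
(z + z² + z³ + z⁴) has coefficients 0,1,1,1,1 for degrees 0…4.
(1 + z² + z⁴ + z⁶) has coefficients 1,0,1,0,1,0,1,0,0,0 for degrees 0…9.
Finally multiplying by (1 + z + z² + z³ + z⁴ + z⁵), the product of all factors after the first has coefficients 1,1,2,2,3,3,3,3,2,2 for degrees 0…9.
[z⁹] = 1·2 + 1·3 + 1·3 + 1·3 = 11.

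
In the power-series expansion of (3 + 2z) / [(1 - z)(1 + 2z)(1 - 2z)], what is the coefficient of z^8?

Partial fractions give a closed form: a_n = (-5/3)·1^n + (2/3)·(-2)^n + (4)·2^n.
At n = 8: a_8 = 1193.

1193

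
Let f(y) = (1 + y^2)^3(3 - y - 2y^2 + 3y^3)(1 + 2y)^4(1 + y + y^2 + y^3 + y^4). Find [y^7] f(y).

(1 + y^2)^3 has coefficients 1,0,3,0,3,0,1 for degrees 0…6.
(3 - y - 2y^2 + 3y^3) has coefficients 3,-1,-2,3,0,0,0,0 for degrees 0…7.
Multiplying by (1 + 2y)^4 gives running coefficients 3,23,62,59,-8,-8,64,48 for degrees 0…7.
Finally multiplying by (1 + y + y^2 + y^3 + y^4), the product of all factors after the first has coefficients 3,26,88,147,139,128,169,155 for degrees 0…7.
[y^7] = 1·155 + 3·128 + 3·147 + 1·26 = 1006.

1006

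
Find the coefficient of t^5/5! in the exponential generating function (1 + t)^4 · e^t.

The EGF product rule gives c_5 = Σ_{k_1+k_2=5} C(5; k_1,k_2) · ∏ g_i(k_i), where (1+t)^4 gives the falling factorial (4)_k; e^t gives (1)^k.
g_1(k) for k = 0…5: 1, 4, 12, 24, 24, 0.
g_2(k) for k = 0…5: 1, 1, 1, 1, 1, 1.
c_5 = Σ_k C(5,k)·g_1(k)·g_2(5−k) = 1·1·1 + 5·4·1 + 10·12·1 + 10·24·1 + 5·24·1 = 1 + 20 + 120 + 240 + 120 = 501.

501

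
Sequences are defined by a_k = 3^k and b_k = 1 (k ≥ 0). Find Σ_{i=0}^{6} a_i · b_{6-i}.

1093

Write out a_i and b_{6-i} for i = 0,…,6 and sum the products.
Σ = 1·1 + 3·1 + 9·1 + 27·1 + 81·1 + 243·1 + 729·1 = 1093.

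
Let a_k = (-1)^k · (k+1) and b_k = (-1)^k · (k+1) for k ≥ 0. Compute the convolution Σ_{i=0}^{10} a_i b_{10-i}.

The convolution is the x^10 coefficient of A(x)B(x).
Σ = 1·11 − 2·(-10) + 3·9 − 4·(-8) + 5·7 − 6·(-6) + 7·5 − 8·(-4) + 9·3 − 10·(-2) + 11·1 = 286.

286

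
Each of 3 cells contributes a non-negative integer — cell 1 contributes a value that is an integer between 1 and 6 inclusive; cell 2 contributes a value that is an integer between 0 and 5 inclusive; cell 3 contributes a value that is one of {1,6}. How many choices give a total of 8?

The generating function for the choices is (x + x^2 + x^3 + x^4 + x^5 + x^6)·(1 + x + x^2 + x^3 + x^4 + x^5)·(x + x^6); the count is [x^8].
(x + x^2 + x^3 + x^4 + x^5 + x^6) has coefficients 0,1,1,1,1,1,1 for degrees 0…6.
(1 + x + x^2 + x^3 + x^4 + x^5) has coefficients 1,1,1,1,1,1,0,0,0 for degrees 0…8.
Finally multiplying by (x + x^6), the product of all factors after the first has coefficients 0,1,1,1,1,1,2,1,1 for degrees 0…8.
[x^8] = 1·1 + 1·2 + 1·1 + 1·1 + 1·1 + 1·1 = 7.

7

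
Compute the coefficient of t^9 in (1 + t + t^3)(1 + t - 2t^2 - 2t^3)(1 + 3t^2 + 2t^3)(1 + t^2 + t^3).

-23

(1 + t + t^3) has coefficients 1,1,0,1 for degrees 0…3.
(1 + t - 2t^2 - 2t^3) has coefficients 1,1,-2,-2,0,0,0,0,0,0 for degrees 0…9.
Multiplying by (1 + 3t^2 + 2t^3) gives running coefficients 1,1,1,3,-4,-10,-4,0,0,0 for degrees 0…9.
Finally multiplying by (1 + t^2 + t^3), the product of all factors after the first has coefficients 1,1,2,5,-2,-6,-5,-14,-14,-4 for degrees 0…9.
[t^9] = 1·(-4) + 1·(-14) + 1·(-5) = -23.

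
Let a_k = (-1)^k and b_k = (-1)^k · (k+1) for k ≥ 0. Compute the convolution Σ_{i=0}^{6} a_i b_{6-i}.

28

This is [x^6] in the product of the two ordinary generating functions.
Σ = 1·7 − 1·(-6) + 1·5 − 1·(-4) + 1·3 − 1·(-2) + 1·1 = 28.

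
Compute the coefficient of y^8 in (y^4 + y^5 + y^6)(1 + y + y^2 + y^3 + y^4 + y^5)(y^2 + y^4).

(y^4 + y^5 + y^6) has coefficients 0,0,0,0,1,1,1 for degrees 0…6.
(1 + y + y^2 + y^3 + y^4 + y^5) has coefficients 1,1,1,1,1,1,0,0,0 for degrees 0…8.
Finally multiplying by (y^2 + y^4), the product of all factors after the first has coefficients 0,0,1,1,2,2,2,2,1 for degrees 0…8.
[y^8] = 1·2 + 1·1 + 1·1 = 4.

4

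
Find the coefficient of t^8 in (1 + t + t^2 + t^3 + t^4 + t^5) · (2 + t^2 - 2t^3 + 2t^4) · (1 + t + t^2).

2

(1 + t + t^2 + t^3 + t^4 + t^5) has coefficients 1,1,1,1,1,1 for degrees 0…5.
(2 + t^2 - 2t^3 + 2t^4) has coefficients 2,0,1,-2,2,0,0,0,0 for degrees 0…8.
Finally multiplying by (1 + t + t^2), the product of all factors after the first has coefficients 2,2,3,-1,1,0,2,0,0 for degrees 0…8.
[t^8] = 1·0 + 1·0 + 1·2 + 1·0 + 1·1 + 1·(-1) = 2.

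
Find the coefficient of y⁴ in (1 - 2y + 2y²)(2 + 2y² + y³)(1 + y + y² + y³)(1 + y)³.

(1 - 2y + 2y²) has coefficients 1,-2,2 for degrees 0…2.
(2 + 2y² + y³) has coefficients 2,0,2,1,0 for degrees 0…4.
Multiplying by (1 + y + y² + y³) gives running coefficients 2,2,4,5,3 for degrees 0…4.
Finally multiplying by (1 + y)³, the product of all factors after the first has coefficients 2,8,16,25,32 for degrees 0…4.
[y⁴] = 1·32 − 2·25 + 2·16 = 14.

14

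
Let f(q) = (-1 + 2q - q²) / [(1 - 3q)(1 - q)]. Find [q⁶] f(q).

-486

The denominator gives the recurrence a_n = 4a_(n−1) − 3a_(n−2) for n ≥ 3; the numerator fixes a_0 = -1, a_1 = -2, a_2 = -6.
Iterating: -1, -2, -6, -18, -54, -162, -486, so a_6 = -486.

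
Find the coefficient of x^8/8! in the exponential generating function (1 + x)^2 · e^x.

73

The EGF product rule gives c_8 = Σ_{k_1+k_2=8} C(8; k_1,k_2) · ∏ g_i(k_i), where (1+x)^2 gives the falling factorial (2)_k; e^x gives (1)^k.
g_1(k) for k = 0…8: 1, 2, 2, 0, 0, 0, 0, 0, 0.
g_2(k) for k = 0…8: 1, 1, 1, 1, 1, 1, 1, 1, 1.
c_8 = Σ_k C(8,k)·g_1(k)·g_2(8−k) = 1·1·1 + 8·2·1 + 28·2·1 = 1 + 16 + 56 = 73.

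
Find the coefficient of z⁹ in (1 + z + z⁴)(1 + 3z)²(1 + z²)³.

27

(1 + z + z⁴) has coefficients 1,1,0,0,1 for degrees 0…4.
(1 + 3z)² has coefficients 1,6,9,0,0,0,0,0,0,0 for degrees 0…9.
Finally multiplying by (1 + z²)³, the product of all factors after the first has coefficients 1,6,12,18,30,18,28,6,9,0 for degrees 0…9.
[z⁹] = 1·0 + 1·9 + 1·18 = 27.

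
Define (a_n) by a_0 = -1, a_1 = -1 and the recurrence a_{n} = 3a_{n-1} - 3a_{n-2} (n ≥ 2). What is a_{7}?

The ordinary generating function has denominator 1 - 3y + 3y^2.
Iterating the recurrence: a_0,…,a_{7} = -1, -1, 0, 3, 9, 18, 27, 27.

27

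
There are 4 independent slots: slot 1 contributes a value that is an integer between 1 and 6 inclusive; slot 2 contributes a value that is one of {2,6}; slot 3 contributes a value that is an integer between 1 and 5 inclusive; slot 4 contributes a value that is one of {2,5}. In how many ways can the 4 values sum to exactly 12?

The generating function for the choices is (z + z^2 + z^3 + z^4 + z^5 + z^6)·(z^2 + z^6)·(z + z^2 + z^3 + z^4 + z^5)·(z^2 + z^5); the count is [z^12].
(z + z^2 + z^3 + z^4 + z^5 + z^6) has coefficients 0,1,1,1,1,1,1 for degrees 0…6.
(z^2 + z^6) has coefficients 0,0,1,0,0,0,1,0,0,0,0,0,0 for degrees 0…12.
Multiplying by (z + z^2 + z^3 + z^4 + z^5) gives running coefficients 0,0,0,1,1,1,1,2,1,1,1,1,0 for degrees 0…12.
Finally multiplying by (z^2 + z^5), the product of all factors after the first has coefficients 0,0,0,0,0,1,1,1,2,3,2,2,3 for degrees 0…12.
[z^12] = 1·2 + 1·2 + 1·3 + 1·2 + 1·1 + 1·1 = 11.

11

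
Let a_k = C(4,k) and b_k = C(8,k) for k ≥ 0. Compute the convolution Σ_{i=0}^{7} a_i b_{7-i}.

792

Write out a_i and b_{7-i} for i = 0,…,7 and sum the products.
Σ = 1·8 + 4·28 + 6·56 + 4·70 + 1·56 + 0·28 + 0·8 + 0·1 = 792.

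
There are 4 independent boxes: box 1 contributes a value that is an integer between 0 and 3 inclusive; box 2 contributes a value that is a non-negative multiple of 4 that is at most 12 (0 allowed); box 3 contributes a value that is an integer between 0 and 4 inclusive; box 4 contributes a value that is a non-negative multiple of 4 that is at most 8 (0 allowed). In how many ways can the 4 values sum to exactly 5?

7

The generating function for the choices is (1 + y + y² + y³)·(1 + y⁴ + y⁸ + y¹²)·(1 + y + y² + y³ + y⁴)·(1 + y⁴ + y⁸); the count is [y⁵].
(1 + y + y² + y³) has coefficients 1,1,1,1 for degrees 0…3.
(1 + y⁴ + y⁸ + y¹²) has coefficients 1,0,0,0,1,0 for degrees 0…5.
Multiplying by (1 + y + y² + y³ + y⁴) gives running coefficients 1,1,1,1,2,1 for degrees 0…5.
Finally multiplying by (1 + y⁴ + y⁸), the product of all factors after the first has coefficients 1,1,1,1,3,2 for degrees 0…5.
[y⁵] = 1·2 + 1·3 + 1·1 + 1·1 = 7.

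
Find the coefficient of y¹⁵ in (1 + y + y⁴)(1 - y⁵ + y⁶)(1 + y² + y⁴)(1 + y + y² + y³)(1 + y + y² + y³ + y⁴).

(1 + y + y⁴) has coefficients 1,1,0,0,1 for degrees 0…4.
(1 - y⁵ + y⁶) has coefficients 1,0,0,0,0,-1,1,0,0,0,0,0,0,0,0,0 for degrees 0…15.
Multiplying by (1 + y² + y⁴) gives running coefficients 1,0,1,0,1,-1,1,-1,1,-1,1,0,0,0,0,0 for degrees 0…15.
Multiplying by (1 + y + y² + y³) gives running coefficients 1,1,2,2,2,1,1,0,0,0,0,1,0,1,0,0 for degrees 0…15.
Finally multiplying by (1 + y + y² + y³ + y⁴), the product of all factors after the first has coefficients 1,2,4,6,8,8,8,6,4,2,1,1,1,2,2,2 for degrees 0…15.
[y¹⁵] = 1·2 + 1·2 + 1·1 = 5.

5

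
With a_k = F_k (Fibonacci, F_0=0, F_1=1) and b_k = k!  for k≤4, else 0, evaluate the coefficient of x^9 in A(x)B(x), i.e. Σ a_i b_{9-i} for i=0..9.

249

The convolution is the x^9 coefficient of A(x)B(x).
Σ = 0·0 + 1·0 + 1·0 + 2·0 + 3·0 + 5·24 + 8·6 + 13·2 + 21·1 + 34·1 = 249.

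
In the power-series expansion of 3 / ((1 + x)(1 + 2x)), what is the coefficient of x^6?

381

The denominator gives the recurrence a_n = −3a_(n−1) − 2a_(n−2) for n ≥ 2; the numerator fixes a_0 = 3, a_1 = -9.
Iterating: 3, -9, 21, -45, 93, -189, 381, so a_6 = 381.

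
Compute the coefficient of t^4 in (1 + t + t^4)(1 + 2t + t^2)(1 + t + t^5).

(1 + t + t^4) has coefficients 1,1,0,0,1 for degrees 0…4.
(1 + 2t + t^2) has coefficients 1,2,1,0,0 for degrees 0…4.
Finally multiplying by (1 + t + t^5), the product of all factors after the first has coefficients 1,3,3,1,0 for degrees 0…4.
[t^4] = 1·0 + 1·1 + 1·1 = 2.

2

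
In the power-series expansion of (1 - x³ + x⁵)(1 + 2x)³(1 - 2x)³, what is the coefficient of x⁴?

48

(1 - x³ + x⁵) has coefficients 1,0,0,-1,0 for degrees 0…4.
(1 + 2x)³ has coefficients 1,6,12,8,0 for degrees 0…4.
Finally multiplying by (1 - 2x)³, the product of all factors after the first has coefficients 1,0,-12,0,48 for degrees 0…4.
[x⁴] = 1·48 − 1·0 = 48.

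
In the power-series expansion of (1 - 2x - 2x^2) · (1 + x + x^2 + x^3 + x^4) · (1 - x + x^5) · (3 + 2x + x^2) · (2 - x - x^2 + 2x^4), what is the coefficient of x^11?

1

(1 - 2x - 2x^2) has coefficients 1,-2,-2 for degrees 0…2.
(1 + x + x^2 + x^3 + x^4) has coefficients 1,1,1,1,1,0,0,0,0,0,0,0 for degrees 0…11.
Multiplying by (1 - x + x^5) gives running coefficients 1,0,0,0,0,0,1,1,1,1,0,0 for degrees 0…11.
Multiplying by (3 + 2x + x^2) gives running coefficients 3,2,1,0,0,0,3,5,6,6,3,1 for degrees 0…11.
Finally multiplying by (2 - x - x^2 + 2x^4), the product of all factors after the first has coefficients 6,1,-3,-3,5,4,8,7,4,1,0,3 for degrees 0…11.
[x^11] = 1·3 − 2·0 − 2·1 = 1.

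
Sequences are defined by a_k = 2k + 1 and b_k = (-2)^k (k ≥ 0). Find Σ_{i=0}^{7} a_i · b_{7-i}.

-23

Write out a_i and b_{7-i} for i = 0,…,7 and sum the products.
Σ = 1·(-128) + 3·64 + 5·(-32) + 7·16 + 9·(-8) + 11·4 + 13·(-2) + 15·1 = -23.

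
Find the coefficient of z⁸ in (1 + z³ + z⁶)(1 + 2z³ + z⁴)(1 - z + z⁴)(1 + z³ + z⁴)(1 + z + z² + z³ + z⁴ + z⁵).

8

(1 + z³ + z⁶) has coefficients 1,0,0,1,0,0,1 for degrees 0…6.
(1 + 2z³ + z⁴) has coefficients 1,0,0,2,1,0,0,0,0 for degrees 0…8.
Multiplying by (1 - z + z⁴) gives running coefficients 1,-1,0,2,0,-1,0,2,1 for degrees 0…8.
Multiplying by (1 + z³ + z⁴) gives running coefficients 1,-1,0,3,0,-2,2,4,0 for degrees 0…8.
Finally multiplying by (1 + z + z² + z³ + z⁴ + z⁵), the product of all factors after the first has coefficients 1,0,0,3,3,1,2,7,7 for degrees 0…8.
[z⁸] = 1·7 + 1·1 + 1·0 = 8.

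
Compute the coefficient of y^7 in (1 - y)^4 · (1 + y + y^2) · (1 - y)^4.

(1 - y)^4 has coefficients 1,-4,6,-4,1 for degrees 0…4.
(1 + y + y^2) has coefficients 1,1,1,0,0,0,0,0 for degrees 0…7.
Finally multiplying by (1 - y)^4, the product of all factors after the first has coefficients 1,-3,3,-2,3,-3,1,0 for degrees 0…7.
[y^7] = 1·0 − 4·1 + 6·(-3) − 4·3 + 1·(-2) = -36.

-36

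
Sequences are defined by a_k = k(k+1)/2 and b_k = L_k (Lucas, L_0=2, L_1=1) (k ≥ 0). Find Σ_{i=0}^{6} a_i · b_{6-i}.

Write out a_i and b_{6-i} for i = 0,…,6 and sum the products.
Σ = 0·18 + 1·11 + 3·7 + 6·4 + 10·3 + 15·1 + 21·2 = 143.

143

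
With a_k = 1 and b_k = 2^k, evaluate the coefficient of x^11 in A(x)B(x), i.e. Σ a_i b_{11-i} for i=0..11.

This is [x^11] in the product of the two ordinary generating functions.
Σ = 1·2048 + 1·1024 + 1·512 + 1·256 + 1·128 + 1·64 + 1·32 + 1·16 + 1·8 + 1·4 + 1·2 + 1·1 = 4095.

4095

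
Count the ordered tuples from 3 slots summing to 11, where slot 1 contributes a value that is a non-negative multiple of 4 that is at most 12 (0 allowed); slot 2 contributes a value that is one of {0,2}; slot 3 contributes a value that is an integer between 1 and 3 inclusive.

2

The generating function for the choices is (1 + q^4 + q^8 + q^12)·(1 + q^2)·(q + q^2 + q^3); the count is [q^11].
(1 + q^4 + q^8 + q^12) has coefficients 1,0,0,0,1,0,0,0,1,0,0,0 for degrees 0…11.
(1 + q^2) has coefficients 1,0,1,0,0,0,0,0,0,0,0,0 for degrees 0…11.
Finally multiplying by (q + q^2 + q^3), the product of all factors after the first has coefficients 0,1,1,2,1,1,0,0,0,0,0,0 for degrees 0…11.
[q^11] = 1·0 + 1·0 + 1·2 = 2.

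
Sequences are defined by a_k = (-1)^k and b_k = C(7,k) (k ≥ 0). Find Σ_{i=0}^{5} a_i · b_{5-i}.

The convolution is the x^5 coefficient of A(x)B(x).
Σ = 1·21 − 1·35 + 1·35 − 1·21 + 1·7 − 1·1 = 6.

6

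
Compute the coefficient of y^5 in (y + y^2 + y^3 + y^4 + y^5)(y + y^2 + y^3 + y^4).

(y + y^2 + y^3 + y^4 + y^5) has coefficients 0,1,1,1,1,1 for degrees 0…5.
(y + y^2 + y^3 + y^4) has coefficients 0,1,1,1,1,0 for degrees 0…5.
[y^5] = 1·1 + 1·1 + 1·1 + 1·1 + 1·0 = 4.

4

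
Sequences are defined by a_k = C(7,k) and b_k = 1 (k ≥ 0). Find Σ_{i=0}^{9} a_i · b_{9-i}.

This is [x^9] in the product of the two ordinary generating functions.
Σ = 1·1 + 7·1 + 21·1 + 35·1 + 35·1 + 21·1 + 7·1 + 1·1 + 0·1 + 0·1 = 128.

128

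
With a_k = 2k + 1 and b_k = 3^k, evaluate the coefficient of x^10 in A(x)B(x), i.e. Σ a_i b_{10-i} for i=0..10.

This is [x^10] in the product of the two ordinary generating functions.
Σ = 1·59049 + 3·19683 + 5·6561 + 7·2187 + 9·729 + 11·243 + 13·81 + 15·27 + 17·9 + 19·3 + 21·1 = 177135.

177135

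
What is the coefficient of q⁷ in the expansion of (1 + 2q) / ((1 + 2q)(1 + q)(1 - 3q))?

Partial fractions give a closed form: a_n = (1/4)·(-1)^n + (3/4)·3^n.
At n = 7: a_7 = 1640.

1640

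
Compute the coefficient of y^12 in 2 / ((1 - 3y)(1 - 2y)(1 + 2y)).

1906634

Partial fractions give a closed form: a_n = (18/5)·3^n + (-2)·2^n + (2/5)·(-2)^n.
At n = 12: a_12 = 1906634.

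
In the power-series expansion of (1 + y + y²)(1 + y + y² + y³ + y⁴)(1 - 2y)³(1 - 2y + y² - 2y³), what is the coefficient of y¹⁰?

(1 + y + y²) has coefficients 1,1,1 for degrees 0…2.
(1 + y + y² + y³ + y⁴) has coefficients 1,1,1,1,1,0,0,0,0,0,0 for degrees 0…10.
Multiplying by (1 - 2y)³ gives running coefficients 1,-5,7,-1,-1,-2,4,-8,0,0,0 for degrees 0…10.
Finally multiplying by (1 - 2y + y² - 2y³), the product of all factors after the first has coefficients 1,-7,18,-22,18,-15,9,-16,24,-16,16 for degrees 0…10.
[y¹⁰] = 1·16 + 1·(-16) + 1·24 = 24.

24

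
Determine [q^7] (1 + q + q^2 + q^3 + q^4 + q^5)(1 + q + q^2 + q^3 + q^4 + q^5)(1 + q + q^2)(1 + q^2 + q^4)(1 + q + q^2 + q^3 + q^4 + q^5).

(1 + q + q^2 + q^3 + q^4 + q^5) has coefficients 1,1,1,1,1,1 for degrees 0…5.
(1 + q + q^2 + q^3 + q^4 + q^5) has coefficients 1,1,1,1,1,1,0,0 for degrees 0…7.
Multiplying by (1 + q + q^2) gives running coefficients 1,2,3,3,3,3,2,1 for degrees 0…7.
Multiplying by (1 + q^2 + q^4) gives running coefficients 1,2,4,5,7,8,8,7 for degrees 0…7.
Finally multiplying by (1 + q + q^2 + q^3 + q^4 + q^5), the product of all factors after the first has coefficients 1,3,7,12,19,27,34,39 for degrees 0…7.
[q^7] = 1·39 + 1·34 + 1·27 + 1·19 + 1·12 + 1·7 = 138.

138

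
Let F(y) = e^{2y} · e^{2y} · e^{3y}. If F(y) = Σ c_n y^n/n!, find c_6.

The EGF product rule gives c_6 = Σ_{k_1+k_2+k_3=6} C(6; k_1,k_2,k_3) · ∏ g_i(k_i), where e^{2y} gives (2)^k; e^{2y} gives (2)^k; e^{3y} gives (3)^k.
g_1(k) for k = 0…6: 1, 2, 4, 8, 16, 32, 64.
g_2(k) for k = 0…6: 1, 2, 4, 8, 16, 32, 64.
g_3(k) for k = 0…6: 1, 3, 9, 27, 81, 243, 729.
First combine the last two factors: h(k) = Σ_j C(k,j)·g_2(j)·g_3(k−j) for k = 0…6: 1, 5, 25, 125, 625, 3125, 15625.
c_6 = Σ_k C(6,k)·g_1(k)·h(6−k) = 1·1·15625 + 6·2·3125 + 15·4·625 + 20·8·125 + 15·16·25 + 6·32·5 + 1·64·1 = 15625 + 37500 + 37500 + 20000 + 6000 + 960 + 64 = 117649.

117649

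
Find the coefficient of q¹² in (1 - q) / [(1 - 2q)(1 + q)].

1366

Partial fractions give a closed form: a_n = (1/3)·2^n + (2/3)·(-1)^n.
At n = 12: a_12 = 1366.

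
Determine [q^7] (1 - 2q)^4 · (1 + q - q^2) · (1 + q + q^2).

32

(1 - 2q)^4 has coefficients 1,-8,24,-32,16 for degrees 0…4.
(1 + q - q^2) has coefficients 1,1,-1,0,0,0,0,0 for degrees 0…7.
Finally multiplying by (1 + q + q^2), the product of all factors after the first has coefficients 1,2,1,0,-1,0,0,0 for degrees 0…7.
[q^7] = 1·0 − 8·0 + 24·0 − 32·(-1) + 16·0 = 32.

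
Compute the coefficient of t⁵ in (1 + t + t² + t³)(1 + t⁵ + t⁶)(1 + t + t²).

2

(1 + t + t² + t³) has coefficients 1,1,1,1 for degrees 0…3.
(1 + t⁵ + t⁶) has coefficients 1,0,0,0,0,1 for degrees 0…5.
Finally multiplying by (1 + t + t²), the product of all factors after the first has coefficients 1,1,1,0,0,1 for degrees 0…5.
[t⁵] = 1·1 + 1·0 + 1·0 + 1·1 = 2.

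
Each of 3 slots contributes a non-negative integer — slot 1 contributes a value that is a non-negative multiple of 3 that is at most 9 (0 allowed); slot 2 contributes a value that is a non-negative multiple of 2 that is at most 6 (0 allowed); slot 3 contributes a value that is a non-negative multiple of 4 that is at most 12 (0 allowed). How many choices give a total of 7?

The generating function for the choices is (1 + t^3 + t^6 + t^9)·(1 + t^2 + t^4 + t^6)·(1 + t^4 + t^8 + t^12); the count is [t^7].
(1 + t^3 + t^6 + t^9) has coefficients 1,0,0,1,0,0,1,0 for degrees 0…7.
(1 + t^2 + t^4 + t^6) has coefficients 1,0,1,0,1,0,1,0 for degrees 0…7.
Finally multiplying by (1 + t^4 + t^8 + t^12), the product of all factors after the first has coefficients 1,0,1,0,2,0,2,0 for degrees 0…7.
[t^7] = 1·0 + 1·2 + 1·0 = 2.

2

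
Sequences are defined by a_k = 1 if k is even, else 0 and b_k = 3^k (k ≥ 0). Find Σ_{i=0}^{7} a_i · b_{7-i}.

2460

Write out a_i and b_{7-i} for i = 0,…,7 and sum the products.
Σ = 1·2187 + 0·729 + 1·243 + 0·81 + 1·27 + 0·9 + 1·3 + 0·1 = 2460.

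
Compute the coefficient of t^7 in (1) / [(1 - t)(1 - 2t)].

255

The denominator gives the recurrence a_n = 3a_(n−1) − 2a_(n−2) for n ≥ 2; the numerator fixes a_0 = 1, a_1 = 3.
Iterating: 1, 3, 7, 15, 31, 63, 127, 255, so a_7 = 255.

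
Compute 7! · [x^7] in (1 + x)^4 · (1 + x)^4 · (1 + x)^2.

604800

The EGF product rule gives c_7 = Σ_{k_1+k_2+k_3=7} C(7; k_1,k_2,k_3) · ∏ g_i(k_i), where (1+x)^4 gives the falling factorial (4)_k; (1+x)^4 gives the falling factorial (4)_k; (1+x)^2 gives the falling factorial (2)_k.
g_1(k) for k = 0…7: 1, 4, 12, 24, 24, 0, 0, 0.
g_2(k) for k = 0…7: 1, 4, 12, 24, 24, 0, 0, 0.
g_3(k) for k = 0…7: 1, 2, 2, 0, 0, 0, 0, 0.
First combine the last two factors: h(k) = Σ_j C(k,j)·g_2(j)·g_3(k−j) for k = 0…7: 1, 6, 30, 120, 360, 720, 720, 0.
c_7 = Σ_k C(7,k)·g_1(k)·h(7−k) = 7·4·720 + 21·12·720 + 35·24·360 + 35·24·120 = 20160 + 181440 + 302400 + 100800 = 604800.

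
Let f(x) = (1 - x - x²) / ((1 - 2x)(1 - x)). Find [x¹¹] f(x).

The denominator gives the recurrence a_n = 3a_(n−1) − 2a_(n−2) for n ≥ 3; the numerator fixes a_0 = 1, a_1 = 2, a_2 = 3.
Iterating: 1, 2, 3, 5, 9, 17, 33, 65, 129, 257, 513, 1025, so a_11 = 1025.

1025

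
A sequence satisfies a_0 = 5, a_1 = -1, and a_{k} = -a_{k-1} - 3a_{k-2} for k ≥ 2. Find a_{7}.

227

The ordinary generating function has denominator 1 + z + 3z^2.
Iterating the recurrence: a_0,…,a_{7} = 5, -1, -14, 17, 25, -76, 1, 227.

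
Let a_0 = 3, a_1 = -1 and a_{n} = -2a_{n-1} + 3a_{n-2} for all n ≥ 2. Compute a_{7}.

-2185

The ordinary generating function has denominator 1 + 2q - 3q^2.
Iterating the recurrence: a_0,…,a_{7} = 3, -1, 11, -25, 83, -241, 731, -2185.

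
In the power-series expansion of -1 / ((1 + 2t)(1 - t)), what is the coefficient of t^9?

Partial fractions give a closed form: a_n = (-2/3)·(-2)^n + (-1/3)·1^n.
At n = 9: a_9 = 341.

341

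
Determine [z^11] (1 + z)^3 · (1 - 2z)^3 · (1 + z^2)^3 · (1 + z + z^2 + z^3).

(1 + z)^3 has coefficients 1,3,3,1 for degrees 0…3.
(1 - 2z)^3 has coefficients 1,-6,12,-8,0,0,0,0,0,0,0,0 for degrees 0…11.
Multiplying by (1 + z^2)^3 gives running coefficients 1,-6,15,-26,39,-42,37,-30,12,-8,0,0 for degrees 0…11.
Finally multiplying by (1 + z + z^2 + z^3), the product of all factors after the first has coefficients 1,-5,10,-16,22,-14,8,4,-23,11,-26,4 for degrees 0…11.
[z^11] = 1·4 + 3·(-26) + 3·11 + 1·(-23) = -64.

-64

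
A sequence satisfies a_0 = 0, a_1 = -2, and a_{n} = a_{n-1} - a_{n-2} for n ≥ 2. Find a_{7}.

-2

The ordinary generating function has denominator 1 - x + x^2.
Iterating the recurrence: a_0,…,a_{7} = 0, -2, -2, 0, 2, 2, 0, -2.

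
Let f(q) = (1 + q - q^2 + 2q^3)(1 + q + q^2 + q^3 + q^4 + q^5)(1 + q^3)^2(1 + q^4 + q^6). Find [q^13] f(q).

17

(1 + q - q^2 + 2q^3) has coefficients 1,1,-1,2 for degrees 0…3.
(1 + q + q^2 + q^3 + q^4 + q^5) has coefficients 1,1,1,1,1,1,0,0,0,0,0,0,0,0 for degrees 0…13.
Multiplying by (1 + q^3)^2 gives running coefficients 1,1,1,3,3,3,3,3,3,1,1,1,0,0 for degrees 0…13.
Finally multiplying by (1 + q^4 + q^6), the product of all factors after the first has coefficients 1,1,1,3,4,4,5,7,7,7,7,7,6,4 for degrees 0…13.
[q^13] = 1·4 + 1·6 − 1·7 + 2·7 = 17.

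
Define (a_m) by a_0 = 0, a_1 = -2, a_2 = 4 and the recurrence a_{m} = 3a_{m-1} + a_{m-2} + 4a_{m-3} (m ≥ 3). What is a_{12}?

The ordinary generating function has denominator 1 - 3t - t^2 - 4t^3.
Iterating the recurrence: a_0,…,a_{12} = 0, -2, 4, 10, 26, 104, 378, 1342, 4820, 17314, 62130, 222984, 800338.

800338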